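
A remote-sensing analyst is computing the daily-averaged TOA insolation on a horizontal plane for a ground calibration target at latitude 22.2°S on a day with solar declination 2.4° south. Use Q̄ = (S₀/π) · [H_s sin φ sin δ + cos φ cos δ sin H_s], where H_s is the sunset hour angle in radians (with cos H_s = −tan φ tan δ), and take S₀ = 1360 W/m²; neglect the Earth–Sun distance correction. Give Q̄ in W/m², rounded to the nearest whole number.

cos H_s = −tan(-22.2°) · tan(-2.4°) = -0.0171, so H_s = arccos(-0.0171) = 90.98°. In radians, H_s = 1.5879.
H_s sin φ sin δ = 1.5879 × -0.3778 × -0.0419 = 0.0251.
cos φ cos δ sin H_s = 0.9259 × 0.9991 × 0.9999 = 0.9250.
Q̄ = (1360/π) × (0.0251 + 0.9250) = 432.90 × 0.9501 = 411.30 W/m².

411 W/m²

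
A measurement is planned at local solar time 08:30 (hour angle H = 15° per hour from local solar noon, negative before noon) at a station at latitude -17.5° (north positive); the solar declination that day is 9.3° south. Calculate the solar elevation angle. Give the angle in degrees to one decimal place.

38.4°

Hour angle H = 15° × (8.5 − 12) = -52.50°.
cos θ_z = sin φ sin δ + cos φ cos δ cos H = (-0.3007)(-0.1616) + (0.9537)(0.9869)(0.6088) = 0.6216.
θ_z = arccos(0.6216) = 51.57°, so the elevation is 90° − 51.57° = 38.43°.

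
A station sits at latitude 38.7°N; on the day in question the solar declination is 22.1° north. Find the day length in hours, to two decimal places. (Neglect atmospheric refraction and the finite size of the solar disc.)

−tan φ tan δ = −(0.8012)(0.4061) = -0.3254; H_s = arccos(-0.3254) = 108.99°.
Day length = 2 H_s / 15° h⁻¹ = 217.98° / 15 = 14.532 h.

14.53 hours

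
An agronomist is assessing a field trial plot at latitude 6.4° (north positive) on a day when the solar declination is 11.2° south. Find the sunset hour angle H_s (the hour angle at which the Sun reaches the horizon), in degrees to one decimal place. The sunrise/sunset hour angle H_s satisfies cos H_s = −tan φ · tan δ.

The sunset hour angle satisfies cos H_s = −tan φ tan δ = 0.0222, giving H_s = 88.73°.

88.7°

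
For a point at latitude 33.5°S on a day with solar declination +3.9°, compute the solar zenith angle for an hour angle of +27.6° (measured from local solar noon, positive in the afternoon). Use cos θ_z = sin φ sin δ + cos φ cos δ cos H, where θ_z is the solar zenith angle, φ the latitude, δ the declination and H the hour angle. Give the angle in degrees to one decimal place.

With φ = -33.5°, δ = 3.9°, H = 27.60°: sin φ sin δ = -0.0375, cos φ cos δ cos H = 0.7373, so cos θ_z = 0.6998.
θ_z = arccos(0.6998) = 45.59°.

45.6°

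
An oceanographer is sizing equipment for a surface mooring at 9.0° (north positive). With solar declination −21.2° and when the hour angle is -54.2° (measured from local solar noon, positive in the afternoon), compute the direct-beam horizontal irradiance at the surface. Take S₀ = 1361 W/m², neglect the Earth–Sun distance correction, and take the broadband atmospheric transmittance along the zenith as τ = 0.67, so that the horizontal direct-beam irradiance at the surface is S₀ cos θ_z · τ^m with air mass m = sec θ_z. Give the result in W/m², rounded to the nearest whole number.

286 W/m²

cos θ_z = sin φ sin δ + cos φ cos δ cos H = (0.1564)(-0.3616) + (0.9877)(0.9323)(0.5850) = 0.4821.
Air mass m = 1/cos θ_z = 1/0.4821 = 2.074; τ^m = 0.67^2.074 = 0.4358.
Surface direct beam = 1361 × 0.4821 × 0.4358 = 285.94 W/m².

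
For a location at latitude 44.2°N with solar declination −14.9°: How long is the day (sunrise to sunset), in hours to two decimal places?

10.00 hours

The sunset hour angle satisfies cos H_s = −tan φ tan δ = 0.2588, giving H_s = 75.00°.
Day length = 2 H_s / 15° h⁻¹ = 150.00° / 15 = 10.000 h.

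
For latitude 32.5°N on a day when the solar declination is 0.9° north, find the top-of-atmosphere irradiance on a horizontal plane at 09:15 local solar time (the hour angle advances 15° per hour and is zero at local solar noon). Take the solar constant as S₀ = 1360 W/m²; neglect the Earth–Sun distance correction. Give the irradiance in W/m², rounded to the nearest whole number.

Hour angle H = 15° × (9.25 − 12) = -41.25°.
cos θ_z = sin(32.5°) sin(0.9°) + cos(32.5°) cos(0.9°) cos(-41.25°) = 0.0084 + 0.6340 = 0.6424.
Top-of-atmosphere irradiance = S₀ cos θ_z = 1360 × 0.6424 = 873.66 W/m².

874 W/m²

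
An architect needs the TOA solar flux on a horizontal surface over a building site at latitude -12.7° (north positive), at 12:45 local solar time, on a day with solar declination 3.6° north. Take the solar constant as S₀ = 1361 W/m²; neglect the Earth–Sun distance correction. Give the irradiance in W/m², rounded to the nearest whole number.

1281 W/m²

Hour angle H = 15° × (12.75 − 12) = 11.25°.
cos θ_z = sin φ sin δ + cos φ cos δ cos H = (-0.2198)(0.0628) + (0.9755)(0.9980)(0.9808) = 0.9411.
Top-of-atmosphere irradiance = S₀ cos θ_z = 1361 × 0.9411 = 1280.84 W/m².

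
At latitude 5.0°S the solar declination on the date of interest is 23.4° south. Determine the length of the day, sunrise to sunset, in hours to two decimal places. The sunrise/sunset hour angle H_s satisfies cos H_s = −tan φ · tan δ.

cos H_s = −tan(-5.0°) · tan(-23.4°) = -0.0379, so H_s = arccos(-0.0379) = 92.17°.
Day length = 2 H_s / 15° h⁻¹ = 184.34° / 15 = 12.289 h.

12.29 hours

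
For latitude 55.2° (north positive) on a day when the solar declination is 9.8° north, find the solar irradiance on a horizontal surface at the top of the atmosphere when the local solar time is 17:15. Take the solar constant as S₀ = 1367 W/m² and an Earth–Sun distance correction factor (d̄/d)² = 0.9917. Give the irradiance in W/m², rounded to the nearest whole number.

Hour angle H = 15° × (17.25 − 12) = 78.75°.
cos θ_z = sin(55.2°) sin(9.8°) + cos(55.2°) cos(9.8°) cos(78.75°) = 0.1398 + 0.1097 = 0.2495.
Top-of-atmosphere irradiance = S₀ (d̄/d)² cos θ_z = 1367 × 0.9917 × 0.2495 = 338.24 W/m².

338 W/m²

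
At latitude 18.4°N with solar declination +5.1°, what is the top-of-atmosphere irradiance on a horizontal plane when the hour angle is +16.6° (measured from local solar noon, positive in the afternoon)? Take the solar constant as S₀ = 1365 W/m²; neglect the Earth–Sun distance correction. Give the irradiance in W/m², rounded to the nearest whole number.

With φ = 18.4°, δ = 5.1°, H = 16.60°: sin φ sin δ = 0.0281, cos φ cos δ cos H = 0.9057, so cos θ_z = 0.9338.
Top-of-atmosphere irradiance = S₀ cos θ_z = 1365 × 0.9338 = 1274.64 W/m².

1275 W/m²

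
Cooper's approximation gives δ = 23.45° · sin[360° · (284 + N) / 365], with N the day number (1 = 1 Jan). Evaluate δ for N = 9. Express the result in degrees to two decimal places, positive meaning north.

-22.17°

360 × (284 + 9) / 365 = 288.986°; sin(288.986°) = -0.9456.
δ = 23.45 × -0.9456 = -22.174° ≈ -22.17°.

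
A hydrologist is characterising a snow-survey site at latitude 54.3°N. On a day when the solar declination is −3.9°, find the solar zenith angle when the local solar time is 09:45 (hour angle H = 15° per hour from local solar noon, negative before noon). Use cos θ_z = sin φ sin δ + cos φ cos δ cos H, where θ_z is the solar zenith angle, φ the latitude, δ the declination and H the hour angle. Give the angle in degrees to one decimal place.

Hour angle H = 15° × (9.75 − 12) = -33.75°.
cos θ_z = sin(54.3°) sin(-3.9°) + cos(54.3°) cos(-3.9°) cos(-33.75°) = -0.0552 + 0.4841 = 0.4289.
θ_z = arccos(0.4289) = 64.60°.

64.6°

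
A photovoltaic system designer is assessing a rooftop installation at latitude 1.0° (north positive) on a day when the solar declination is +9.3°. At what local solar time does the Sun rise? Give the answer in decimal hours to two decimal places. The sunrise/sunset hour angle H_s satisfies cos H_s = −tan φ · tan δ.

5.99 h

The sunset hour angle satisfies cos H_s = −tan φ tan δ = -0.0029, giving H_s = 90.17°.
Sunrise is at 12 − H_s/15 = 12 − 6.011 = 5.989 h local solar time.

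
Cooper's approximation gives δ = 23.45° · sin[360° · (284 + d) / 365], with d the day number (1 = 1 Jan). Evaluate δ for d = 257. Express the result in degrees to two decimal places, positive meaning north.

+2.62°

360 × (284 + 257) / 365 = 533.589°; sin(533.589°) = 0.1117.
δ = 23.45 × 0.1117 = 2.619° ≈ +2.62°.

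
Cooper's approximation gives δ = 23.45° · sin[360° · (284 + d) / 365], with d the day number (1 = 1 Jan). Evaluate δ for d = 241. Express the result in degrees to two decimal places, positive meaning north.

+8.86°

360 × (284 + 241) / 365 = 517.808°; sin(517.808°) = 0.3777.
δ = 23.45 × 0.3777 = 8.857° ≈ +8.86°.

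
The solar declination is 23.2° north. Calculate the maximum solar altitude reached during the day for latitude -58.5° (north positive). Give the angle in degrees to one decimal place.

At local solar noon the hour angle is zero, so the elevation is 90° − |φ − δ| = 90° − |-58.5° − (23.2°)| = 90° − 81.7° = 8.3°.

8.3°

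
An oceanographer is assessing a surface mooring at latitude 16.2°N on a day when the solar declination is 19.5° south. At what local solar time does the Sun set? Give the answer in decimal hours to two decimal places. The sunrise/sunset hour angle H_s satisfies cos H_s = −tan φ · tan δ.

17.61 h

The sunset hour angle satisfies cos H_s = −tan φ tan δ = 0.1029, giving H_s = 84.09°.
Sunset is at 12 + H_s/15 = 12 + 5.606 = 17.606 h local solar time.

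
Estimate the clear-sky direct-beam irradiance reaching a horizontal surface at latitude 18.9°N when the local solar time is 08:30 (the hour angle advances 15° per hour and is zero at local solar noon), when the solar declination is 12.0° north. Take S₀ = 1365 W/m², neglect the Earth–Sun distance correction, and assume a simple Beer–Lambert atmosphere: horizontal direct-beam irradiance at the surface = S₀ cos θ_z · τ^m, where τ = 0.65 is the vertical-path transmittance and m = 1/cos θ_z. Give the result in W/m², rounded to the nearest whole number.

Hour angle H = 15° × (8.5 − 12) = -52.50°.
cos θ_z = sin φ sin δ + cos φ cos δ cos H = (0.3239)(0.2079) + (0.9461)(0.9781)(0.6088) = 0.6307.
Air mass m = 1/cos θ_z = 1/0.6307 = 1.586; τ^m = 0.65^1.586 = 0.5050.
Surface direct beam = 1365 × 0.6307 × 0.5050 = 434.76 W/m².

435 W/m²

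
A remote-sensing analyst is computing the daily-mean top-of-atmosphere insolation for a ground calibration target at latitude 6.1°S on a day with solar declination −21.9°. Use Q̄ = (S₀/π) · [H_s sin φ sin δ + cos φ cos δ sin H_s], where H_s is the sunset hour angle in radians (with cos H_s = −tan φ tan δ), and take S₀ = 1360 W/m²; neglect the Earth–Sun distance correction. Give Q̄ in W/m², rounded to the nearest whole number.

427 W/m²

The sunset hour angle satisfies cos H_s = −tan φ tan δ = -0.0430, giving H_s = 92.46°. In radians, H_s = 1.6137.
H_s sin φ sin δ = 1.6137 × -0.1063 × -0.3730 = 0.0640.
cos φ cos δ sin H_s = 0.9943 × 0.9278 × 0.9991 = 0.9217.
Q̄ = (1360/π) × (0.0640 + 0.9217) = 432.90 × 0.9857 = 426.71 W/m².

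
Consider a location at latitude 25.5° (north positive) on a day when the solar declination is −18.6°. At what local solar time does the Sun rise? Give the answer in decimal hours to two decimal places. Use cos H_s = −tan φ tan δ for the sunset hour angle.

6.62 h

−tan φ tan δ = −(0.4770)(-0.3365) = 0.1605; H_s = arccos(0.1605) = 80.76°.
Sunrise is at 12 − H_s/15 = 12 − 5.384 = 6.616 h local solar time.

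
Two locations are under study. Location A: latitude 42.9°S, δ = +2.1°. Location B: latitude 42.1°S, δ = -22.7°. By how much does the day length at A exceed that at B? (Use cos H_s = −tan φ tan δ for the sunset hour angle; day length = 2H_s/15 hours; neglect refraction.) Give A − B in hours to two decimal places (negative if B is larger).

-3.22 h

A: H_s = arccos(−tan -42.9° · tan 2.1°) = 88.05°, so 2H_s/15 = 11.7400 h.
B: H_s = arccos(−tan -42.1° · tan -22.7°) = 112.21°, so 2H_s/15 = 14.9613 h.
A − B = 11.7400 − 14.9613 = -3.2213 h.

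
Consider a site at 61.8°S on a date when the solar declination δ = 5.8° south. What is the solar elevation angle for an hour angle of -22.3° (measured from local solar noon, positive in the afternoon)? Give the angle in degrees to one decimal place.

cos θ_z = sin φ sin δ + cos φ cos δ cos H = (-0.8813)(-0.1011) + (0.4726)(0.9949)(0.9252) = 0.5241.
θ_z = arccos(0.5241) = 58.39°, so the elevation is 90° − 58.39° = 31.61°.

31.6°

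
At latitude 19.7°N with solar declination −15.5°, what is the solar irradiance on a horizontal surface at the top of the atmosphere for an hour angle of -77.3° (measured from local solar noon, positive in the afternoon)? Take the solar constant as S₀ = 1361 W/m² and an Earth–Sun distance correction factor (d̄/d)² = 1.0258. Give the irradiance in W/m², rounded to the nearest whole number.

153 W/m²

cos θ_z = sin φ sin δ + cos φ cos δ cos H = (0.3371)(-0.2672) + (0.9415)(0.9636)(0.2198) = 0.1093.
Top-of-atmosphere irradiance = S₀ (d̄/d)² cos θ_z = 1361 × 1.0258 × 0.1093 = 152.60 W/m².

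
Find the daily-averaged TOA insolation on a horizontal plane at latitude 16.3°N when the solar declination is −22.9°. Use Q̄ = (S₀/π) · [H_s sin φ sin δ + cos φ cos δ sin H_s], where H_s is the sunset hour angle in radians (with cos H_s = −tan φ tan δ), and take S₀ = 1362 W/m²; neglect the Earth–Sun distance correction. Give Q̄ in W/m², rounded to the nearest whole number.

312 W/m²

The sunset hour angle satisfies cos H_s = −tan φ tan δ = 0.1235, giving H_s = 82.91°. In radians, H_s = 1.4471.
H_s sin φ sin δ = 1.4471 × 0.2807 × -0.3891 = -0.1581.
cos φ cos δ sin H_s = 0.9598 × 0.9212 × 0.9924 = 0.8774.
Q̄ = (1362/π) × (-0.1581 + 0.8774) = 433.54 × 0.7193 = 311.85 W/m².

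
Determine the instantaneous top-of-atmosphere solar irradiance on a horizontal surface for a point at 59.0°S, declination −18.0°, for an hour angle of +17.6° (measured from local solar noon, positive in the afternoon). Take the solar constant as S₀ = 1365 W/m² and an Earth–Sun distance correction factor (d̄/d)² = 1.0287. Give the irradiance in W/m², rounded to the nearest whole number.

1028 W/m²

cos θ_z = sin φ sin δ + cos φ cos δ cos H = (-0.8572)(-0.3090) + (0.5150)(0.9511)(0.9532) = 0.7318.
Top-of-atmosphere irradiance = S₀ (d̄/d)² cos θ_z = 1365 × 1.0287 × 0.7318 = 1027.58 W/m².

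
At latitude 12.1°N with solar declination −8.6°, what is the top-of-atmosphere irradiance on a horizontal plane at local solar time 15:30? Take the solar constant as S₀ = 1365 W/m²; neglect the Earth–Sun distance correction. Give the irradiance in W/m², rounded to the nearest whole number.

761 W/m²

Hour angle H = 15° × (15.5 − 12) = 52.50°.
With φ = 12.1°, δ = -8.6°, H = 52.50°: sin φ sin δ = -0.0313, cos φ cos δ cos H = 0.5885, so cos θ_z = 0.5572.
Top-of-atmosphere irradiance = S₀ cos θ_z = 1365 × 0.5572 = 760.58 W/m².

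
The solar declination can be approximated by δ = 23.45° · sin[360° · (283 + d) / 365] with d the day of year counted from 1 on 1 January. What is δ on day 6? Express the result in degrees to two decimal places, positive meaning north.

360 × (283 + 6) / 365 = 285.041°; sin(285.041°) = -0.9657.
δ = 23.45 × -0.9657 = -22.646° ≈ -22.65°.

-22.65°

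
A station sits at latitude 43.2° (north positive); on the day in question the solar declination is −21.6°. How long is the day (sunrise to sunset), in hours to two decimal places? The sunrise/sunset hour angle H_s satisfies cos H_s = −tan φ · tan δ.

9.09 hours

cos H_s = −tan(43.2°) · tan(-21.6°) = 0.3718, so H_s = arccos(0.3718) = 68.17°.
Day length = 2 H_s / 15° h⁻¹ = 136.34° / 15 = 9.089 h.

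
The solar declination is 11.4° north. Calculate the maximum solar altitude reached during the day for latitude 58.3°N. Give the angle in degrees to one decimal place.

At local solar noon the hour angle is zero, so the elevation is 90° − |φ − δ| = 90° − |58.3° − (11.4°)| = 90° − 46.9° = 43.1°.

43.1°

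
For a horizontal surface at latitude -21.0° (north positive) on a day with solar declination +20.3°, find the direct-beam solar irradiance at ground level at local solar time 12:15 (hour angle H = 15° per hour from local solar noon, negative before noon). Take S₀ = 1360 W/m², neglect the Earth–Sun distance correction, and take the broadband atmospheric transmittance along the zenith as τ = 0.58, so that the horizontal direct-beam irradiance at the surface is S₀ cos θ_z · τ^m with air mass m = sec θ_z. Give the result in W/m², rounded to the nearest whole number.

Hour angle H = 15° × (12.25 − 12) = 3.75°.
cos θ_z = sin(-21.0°) sin(20.3°) + cos(-21.0°) cos(20.3°) cos(3.75°) = -0.1243 + 0.8737 = 0.7494.
Air mass m = 1/cos θ_z = 1/0.7494 = 1.334; τ^m = 0.58^1.334 = 0.4835.
Surface direct beam = 1360 × 0.7494 × 0.4835 = 492.78 W/m².

493 W/m²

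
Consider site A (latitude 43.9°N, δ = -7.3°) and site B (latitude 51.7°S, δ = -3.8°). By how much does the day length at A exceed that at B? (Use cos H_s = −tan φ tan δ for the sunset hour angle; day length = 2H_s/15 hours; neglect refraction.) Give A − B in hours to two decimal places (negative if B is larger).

-1.59 h

A: H_s = arccos(−tan 43.9° · tan -7.3°) = 82.92°, so 2H_s/15 = 11.0560 h.
B: H_s = arccos(−tan -51.7° · tan -3.8°) = 94.82°, so 2H_s/15 = 12.6427 h.
A − B = 11.0560 − 12.6427 = -1.5867 h.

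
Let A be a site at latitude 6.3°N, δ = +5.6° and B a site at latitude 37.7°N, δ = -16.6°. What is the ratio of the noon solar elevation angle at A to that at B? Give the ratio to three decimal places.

A: 90° − |6.3 − (5.6)| = 89.30°.
B: 90° − |37.7 − (-16.6)| = 35.70°.
Ratio A/B = 89.3000 / 35.7000 = 2.5014.

2.501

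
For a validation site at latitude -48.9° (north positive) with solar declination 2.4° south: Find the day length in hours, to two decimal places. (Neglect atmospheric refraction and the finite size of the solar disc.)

12.37 hours

cos H_s = −tan(-48.9°) · tan(-2.4°) = -0.0480, so H_s = arccos(-0.0480) = 92.75°.
Day length = 2 H_s / 15° h⁻¹ = 185.50° / 15 = 12.367 h.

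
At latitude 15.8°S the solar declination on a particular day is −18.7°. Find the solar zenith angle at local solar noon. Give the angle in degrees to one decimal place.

At local solar noon the hour angle is zero, so the zenith angle is |φ − δ| = |-15.8° − (-18.7°)| = 2.9°.

2.9°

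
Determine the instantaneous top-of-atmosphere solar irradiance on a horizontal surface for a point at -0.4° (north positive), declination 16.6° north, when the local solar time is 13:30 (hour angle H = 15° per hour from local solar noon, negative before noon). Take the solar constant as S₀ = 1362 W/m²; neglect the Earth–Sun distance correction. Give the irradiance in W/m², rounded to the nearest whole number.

Hour angle H = 15° × (13.5 − 12) = 22.50°.
cos θ_z = sin(-0.4°) sin(16.6°) + cos(-0.4°) cos(16.6°) cos(22.50°) = -0.0020 + 0.8854 = 0.8834.
Top-of-atmosphere irradiance = S₀ cos θ_z = 1362 × 0.8834 = 1203.19 W/m².

1203 W/m²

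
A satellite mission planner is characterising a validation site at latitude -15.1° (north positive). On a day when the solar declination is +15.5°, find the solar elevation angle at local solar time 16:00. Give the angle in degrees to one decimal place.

23.3°

Hour angle H = 15° × (16 − 12) = 60.00°.
cos θ_z = sin φ sin δ + cos φ cos δ cos H = (-0.2605)(0.2672) + (0.9655)(0.9636)(0.5000) = 0.3956.
θ_z = arccos(0.3956) = 66.70°, so the elevation is 90° − 66.70° = 23.30°.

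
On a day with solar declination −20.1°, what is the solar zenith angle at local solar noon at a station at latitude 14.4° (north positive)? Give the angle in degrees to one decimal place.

At local solar noon the hour angle is zero, so the zenith angle is |φ − δ| = |14.4° − (-20.1°)| = 34.5°.

34.5°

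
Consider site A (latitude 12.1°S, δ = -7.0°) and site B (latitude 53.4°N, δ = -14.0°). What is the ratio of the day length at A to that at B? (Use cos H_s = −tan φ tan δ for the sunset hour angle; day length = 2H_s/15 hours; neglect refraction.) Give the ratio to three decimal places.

A: H_s = arccos(−tan -12.1° · tan -7.0°) = 91.51°, so 2H_s/15 = 12.2013 h.
B: H_s = arccos(−tan 53.4° · tan -14.0°) = 70.38°, so 2H_s/15 = 9.3840 h.
Ratio A/B = 12.2013 / 9.3840 = 1.3002.

1.300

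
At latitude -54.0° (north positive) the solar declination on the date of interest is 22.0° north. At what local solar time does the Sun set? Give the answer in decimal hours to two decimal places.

cos H_s = −tan(-54.0°) · tan(22.0°) = 0.5561, so H_s = arccos(0.5561) = 56.21°.
Sunset is at 12 + H_s/15 = 12 + 3.747 = 15.747 h local solar time.

15.75 h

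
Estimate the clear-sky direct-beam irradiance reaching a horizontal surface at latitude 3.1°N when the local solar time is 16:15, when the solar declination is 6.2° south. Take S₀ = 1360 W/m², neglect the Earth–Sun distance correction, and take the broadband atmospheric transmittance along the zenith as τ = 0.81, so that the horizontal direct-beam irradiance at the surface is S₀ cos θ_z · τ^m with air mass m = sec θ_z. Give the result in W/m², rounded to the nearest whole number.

362 W/m²

Hour angle H = 15° × (16.25 − 12) = 63.75°.
cos θ_z = sin(3.1°) sin(-6.2°) + cos(3.1°) cos(-6.2°) cos(63.75°) = -0.0058 + 0.4391 = 0.4333.
Air mass m = 1/cos θ_z = 1/0.4333 = 2.308; τ^m = 0.81^2.308 = 0.6149.
Surface direct beam = 1360 × 0.4333 × 0.6149 = 362.35 W/m².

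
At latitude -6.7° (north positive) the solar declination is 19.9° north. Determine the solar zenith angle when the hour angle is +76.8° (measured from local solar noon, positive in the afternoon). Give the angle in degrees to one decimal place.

80.0°

cos θ_z = sin φ sin δ + cos φ cos δ cos H = (-0.1167)(0.3404) + (0.9932)(0.9403)(0.2284) = 0.1736.
θ_z = arccos(0.1736) = 80.00°.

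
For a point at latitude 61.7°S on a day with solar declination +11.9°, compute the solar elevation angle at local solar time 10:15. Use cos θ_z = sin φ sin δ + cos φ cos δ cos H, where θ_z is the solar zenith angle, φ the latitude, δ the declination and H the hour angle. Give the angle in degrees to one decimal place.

Hour angle H = 15° × (10.25 − 12) = -26.25°.
With φ = -61.7°, δ = 11.9°, H = -26.25°: sin φ sin δ = -0.1816, cos φ cos δ cos H = 0.4161, so cos θ_z = 0.2345.
θ_z = arccos(0.2345) = 76.44°, so the elevation is 90° − 76.44° = 13.56°.

13.6°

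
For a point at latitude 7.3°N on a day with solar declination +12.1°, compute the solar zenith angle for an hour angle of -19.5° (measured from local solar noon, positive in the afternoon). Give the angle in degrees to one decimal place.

19.8°

cos θ_z = sin(7.3°) sin(12.1°) + cos(7.3°) cos(12.1°) cos(-19.50°) = 0.0266 + 0.9142 = 0.9408.
θ_z = arccos(0.9408) = 19.81°.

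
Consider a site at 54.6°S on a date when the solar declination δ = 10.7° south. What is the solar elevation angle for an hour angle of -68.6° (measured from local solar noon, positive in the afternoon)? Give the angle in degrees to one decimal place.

21.0°

cos θ_z = sin φ sin δ + cos φ cos δ cos H = (-0.8151)(-0.1857) + (0.5793)(0.9826)(0.3649) = 0.3591.
θ_z = arccos(0.3591) = 68.96°, so the elevation is 90° − 68.96° = 21.04°.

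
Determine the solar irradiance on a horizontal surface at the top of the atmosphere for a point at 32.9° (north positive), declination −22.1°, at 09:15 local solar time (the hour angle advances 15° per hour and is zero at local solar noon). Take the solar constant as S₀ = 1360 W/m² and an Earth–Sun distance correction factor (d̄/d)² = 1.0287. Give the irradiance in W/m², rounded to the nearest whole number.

532 W/m²

Hour angle H = 15° × (9.25 − 12) = -41.25°.
cos θ_z = sin φ sin δ + cos φ cos δ cos H = (0.5432)(-0.3762) + (0.8396)(0.9265)(0.7518) = 0.3805.
Top-of-atmosphere irradiance = S₀ (d̄/d)² cos θ_z = 1360 × 1.0287 × 0.3805 = 532.33 W/m².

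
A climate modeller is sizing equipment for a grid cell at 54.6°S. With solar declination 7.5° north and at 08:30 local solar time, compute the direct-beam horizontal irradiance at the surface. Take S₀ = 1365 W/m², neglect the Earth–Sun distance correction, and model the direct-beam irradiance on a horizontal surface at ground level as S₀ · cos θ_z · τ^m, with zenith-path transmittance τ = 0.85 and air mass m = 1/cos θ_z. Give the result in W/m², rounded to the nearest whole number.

Hour angle H = 15° × (8.5 − 12) = -52.50°.
cos θ_z = sin φ sin δ + cos φ cos δ cos H = (-0.8151)(0.1305) + (0.5793)(0.9914)(0.6088) = 0.2433.
Air mass m = 1/cos θ_z = 1/0.2433 = 4.110; τ^m = 0.85^4.110 = 0.5128.
Surface direct beam = 1365 × 0.2433 × 0.5128 = 170.30 W/m².

170 W/m²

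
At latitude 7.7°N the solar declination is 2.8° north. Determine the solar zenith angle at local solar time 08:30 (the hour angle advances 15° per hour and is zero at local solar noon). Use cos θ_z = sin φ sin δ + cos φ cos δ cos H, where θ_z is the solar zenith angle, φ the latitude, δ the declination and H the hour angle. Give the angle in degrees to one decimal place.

52.5°

Hour angle H = 15° × (8.5 − 12) = -52.50°.
cos θ_z = sin(7.7°) sin(2.8°) + cos(7.7°) cos(2.8°) cos(-52.50°) = 0.0065 + 0.6026 = 0.6091.
θ_z = arccos(0.6091) = 52.48°.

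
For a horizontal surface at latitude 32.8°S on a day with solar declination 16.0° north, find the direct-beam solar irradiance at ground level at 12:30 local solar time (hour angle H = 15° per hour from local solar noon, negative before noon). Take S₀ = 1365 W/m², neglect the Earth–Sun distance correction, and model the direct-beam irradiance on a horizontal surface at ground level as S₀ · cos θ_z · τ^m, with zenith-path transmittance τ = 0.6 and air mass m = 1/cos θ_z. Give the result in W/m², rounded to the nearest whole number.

406 W/m²

Hour angle H = 15° × (12.5 − 12) = 7.50°.
With φ = -32.8°, δ = 16.0°, H = 7.50°: sin φ sin δ = -0.1493, cos φ cos δ cos H = 0.8011, so cos θ_z = 0.6518.
Air mass m = 1/cos θ_z = 1/0.6518 = 1.534; τ^m = 0.6^1.534 = 0.4568.
Surface direct beam = 1365 × 0.6518 × 0.4568 = 406.42 W/m².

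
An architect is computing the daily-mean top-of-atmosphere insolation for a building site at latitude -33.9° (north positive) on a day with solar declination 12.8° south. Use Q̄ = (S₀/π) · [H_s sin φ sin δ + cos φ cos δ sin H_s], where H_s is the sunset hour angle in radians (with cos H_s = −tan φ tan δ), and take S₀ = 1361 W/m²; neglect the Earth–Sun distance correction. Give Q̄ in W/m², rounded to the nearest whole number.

439 W/m²

−tan φ tan δ = −(-0.6720)(-0.2272) = -0.1527; H_s = arccos(-0.1527) = 98.78°. In radians, H_s = 1.7240.
H_s sin φ sin δ = 1.7240 × -0.5577 × -0.2215 = 0.2130.
cos φ cos δ sin H_s = 0.8300 × 0.9751 × 0.9883 = 0.7999.
Q̄ = (1361/π) × (0.2130 + 0.7999) = 433.22 × 1.0129 = 438.81 W/m².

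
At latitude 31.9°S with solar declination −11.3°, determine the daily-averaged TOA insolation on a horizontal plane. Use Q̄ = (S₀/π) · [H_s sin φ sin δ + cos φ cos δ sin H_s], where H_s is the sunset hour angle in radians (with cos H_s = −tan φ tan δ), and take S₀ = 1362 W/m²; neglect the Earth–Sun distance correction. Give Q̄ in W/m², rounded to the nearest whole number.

The sunset hour angle satisfies cos H_s = −tan φ tan δ = -0.1244, giving H_s = 97.15°. In radians, H_s = 1.6956.
H_s sin φ sin δ = 1.6956 × -0.5284 × -0.1959 = 0.1755.
cos φ cos δ sin H_s = 0.8490 × 0.9806 × 0.9922 = 0.8260.
Q̄ = (1362/π) × (0.1755 + 0.8260) = 433.54 × 1.0015 = 434.19 W/m².

434 W/m²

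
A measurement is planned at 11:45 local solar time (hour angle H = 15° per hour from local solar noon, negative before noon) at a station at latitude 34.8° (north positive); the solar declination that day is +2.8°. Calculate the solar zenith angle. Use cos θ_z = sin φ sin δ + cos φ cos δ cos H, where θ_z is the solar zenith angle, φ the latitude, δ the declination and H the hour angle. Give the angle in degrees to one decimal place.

32.2°

Hour angle H = 15° × (11.75 − 12) = -3.75°.
cos θ_z = sin(34.8°) sin(2.8°) + cos(34.8°) cos(2.8°) cos(-3.75°) = 0.0279 + 0.8184 = 0.8463.
θ_z = arccos(0.8463) = 32.19°.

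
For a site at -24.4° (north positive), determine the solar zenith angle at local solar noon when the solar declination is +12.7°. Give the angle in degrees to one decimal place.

37.1°

At local solar noon the hour angle is zero, so the zenith angle is |φ − δ| = |-24.4° − (12.7°)| = 37.1°.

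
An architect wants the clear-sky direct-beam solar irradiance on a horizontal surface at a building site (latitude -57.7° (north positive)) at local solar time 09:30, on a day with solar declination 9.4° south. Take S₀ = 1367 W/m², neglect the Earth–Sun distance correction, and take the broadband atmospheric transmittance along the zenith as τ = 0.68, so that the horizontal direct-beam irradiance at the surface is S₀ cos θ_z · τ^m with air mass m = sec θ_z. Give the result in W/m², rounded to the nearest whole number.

380 W/m²

Hour angle H = 15° × (9.5 − 12) = -37.50°.
cos θ_z = sin(-57.7°) sin(-9.4°) + cos(-57.7°) cos(-9.4°) cos(-37.50°) = 0.1381 + 0.4182 = 0.5563.
Air mass m = 1/cos θ_z = 1/0.5563 = 1.798; τ^m = 0.68^1.798 = 0.4999.
Surface direct beam = 1367 × 0.5563 × 0.4999 = 380.16 W/m².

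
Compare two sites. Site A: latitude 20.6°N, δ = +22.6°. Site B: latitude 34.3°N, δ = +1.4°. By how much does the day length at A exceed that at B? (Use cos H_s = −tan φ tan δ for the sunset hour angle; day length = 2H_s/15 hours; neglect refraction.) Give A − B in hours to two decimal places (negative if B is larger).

A: H_s = arccos(−tan 20.6° · tan 22.6°) = 99.00°, so 2H_s/15 = 13.2000 h.
B: H_s = arccos(−tan 34.3° · tan 1.4°) = 90.96°, so 2H_s/15 = 12.1280 h.
A − B = 13.2000 − 12.1280 = 1.0720 h.

+1.07 h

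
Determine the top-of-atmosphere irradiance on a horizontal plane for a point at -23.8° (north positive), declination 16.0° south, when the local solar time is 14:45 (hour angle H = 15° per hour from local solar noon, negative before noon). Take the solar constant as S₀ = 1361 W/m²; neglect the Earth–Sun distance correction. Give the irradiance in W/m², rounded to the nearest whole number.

1051 W/m²

Hour angle H = 15° × (14.75 − 12) = 41.25°.
cos θ_z = sin φ sin δ + cos φ cos δ cos H = (-0.4035)(-0.2756) + (0.9150)(0.9613)(0.7518) = 0.7725.
Top-of-atmosphere irradiance = S₀ cos θ_z = 1361 × 0.7725 = 1051.37 W/m².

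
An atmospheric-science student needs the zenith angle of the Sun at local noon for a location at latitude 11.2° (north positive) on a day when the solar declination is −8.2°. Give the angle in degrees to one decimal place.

At local solar noon the hour angle is zero, so the zenith angle is |φ − δ| = |11.2° − (-8.2°)| = 19.4°.

19.4°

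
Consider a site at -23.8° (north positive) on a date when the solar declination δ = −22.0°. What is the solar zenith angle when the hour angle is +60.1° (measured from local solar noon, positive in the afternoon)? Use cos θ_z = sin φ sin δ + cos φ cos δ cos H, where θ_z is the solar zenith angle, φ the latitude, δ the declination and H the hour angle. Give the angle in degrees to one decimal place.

55.0°

With φ = -23.8°, δ = -22.0°, H = 60.10°: sin φ sin δ = 0.1512, cos φ cos δ cos H = 0.4229, so cos θ_z = 0.5741.
θ_z = arccos(0.5741) = 54.96°.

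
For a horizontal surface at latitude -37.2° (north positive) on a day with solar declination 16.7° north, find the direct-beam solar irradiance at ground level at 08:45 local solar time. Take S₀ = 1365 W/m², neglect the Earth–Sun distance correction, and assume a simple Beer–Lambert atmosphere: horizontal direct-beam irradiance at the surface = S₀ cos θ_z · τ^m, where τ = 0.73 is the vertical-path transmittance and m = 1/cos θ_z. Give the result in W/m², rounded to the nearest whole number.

Hour angle H = 15° × (8.75 − 12) = -48.75°.
With φ = -37.2°, δ = 16.7°, H = -48.75°: sin φ sin δ = -0.1737, cos φ cos δ cos H = 0.5030, so cos θ_z = 0.3293.
Air mass m = 1/cos θ_z = 1/0.3293 = 3.037; τ^m = 0.73^3.037 = 0.3845.
Surface direct beam = 1365 × 0.3293 × 0.3845 = 172.83 W/m².

173 W/m²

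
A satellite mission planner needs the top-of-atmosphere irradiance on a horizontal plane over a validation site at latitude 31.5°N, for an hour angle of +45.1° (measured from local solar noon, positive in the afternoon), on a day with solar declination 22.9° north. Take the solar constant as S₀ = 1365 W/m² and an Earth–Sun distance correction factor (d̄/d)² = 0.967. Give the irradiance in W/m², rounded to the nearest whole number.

1000 W/m²

cos θ_z = sin(31.5°) sin(22.9°) + cos(31.5°) cos(22.9°) cos(45.10°) = 0.2033 + 0.5544 = 0.7577.
Top-of-atmosphere irradiance = S₀ (d̄/d)² cos θ_z = 1365 × 0.967 × 0.7577 = 1000.13 W/m².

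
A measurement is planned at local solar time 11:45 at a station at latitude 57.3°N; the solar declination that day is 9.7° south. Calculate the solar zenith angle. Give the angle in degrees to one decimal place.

Hour angle H = 15° × (11.75 − 12) = -3.75°.
cos θ_z = sin φ sin δ + cos φ cos δ cos H = (0.8415)(-0.1685) + (0.5402)(0.9857)(0.9979) = 0.3896.
θ_z = arccos(0.3896) = 67.07°.

67.1°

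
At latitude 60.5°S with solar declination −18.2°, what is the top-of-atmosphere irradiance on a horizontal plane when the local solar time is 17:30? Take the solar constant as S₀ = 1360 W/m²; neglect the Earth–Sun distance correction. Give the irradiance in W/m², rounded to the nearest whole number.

Hour angle H = 15° × (17.5 − 12) = 82.50°.
With φ = -60.5°, δ = -18.2°, H = 82.50°: sin φ sin δ = 0.2718, cos φ cos δ cos H = 0.0611, so cos θ_z = 0.3329.
Top-of-atmosphere irradiance = S₀ cos θ_z = 1360 × 0.3329 = 452.74 W/m².

453 W/m²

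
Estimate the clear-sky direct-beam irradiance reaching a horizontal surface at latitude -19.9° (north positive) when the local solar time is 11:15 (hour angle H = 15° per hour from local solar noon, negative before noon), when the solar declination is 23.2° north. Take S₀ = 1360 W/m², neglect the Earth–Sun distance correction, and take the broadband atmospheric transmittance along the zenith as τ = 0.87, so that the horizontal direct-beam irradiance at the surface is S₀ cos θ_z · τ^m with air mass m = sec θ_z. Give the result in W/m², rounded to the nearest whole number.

Hour angle H = 15° × (11.25 − 12) = -11.25°.
With φ = -19.9°, δ = 23.2°, H = -11.25°: sin φ sin δ = -0.1341, cos φ cos δ cos H = 0.8476, so cos θ_z = 0.7135.
Air mass m = 1/cos θ_z = 1/0.7135 = 1.402; τ^m = 0.87^1.402 = 0.8226.
Surface direct beam = 1360 × 0.7135 × 0.8226 = 798.22 W/m².

798 W/m²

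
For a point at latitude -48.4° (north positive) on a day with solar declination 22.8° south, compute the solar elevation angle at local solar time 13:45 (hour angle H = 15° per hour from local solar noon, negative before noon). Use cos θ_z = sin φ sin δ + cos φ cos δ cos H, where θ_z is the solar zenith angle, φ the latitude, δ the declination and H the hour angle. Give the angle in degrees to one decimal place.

Hour angle H = 15° × (13.75 − 12) = 26.25°.
cos θ_z = sin(-48.4°) sin(-22.8°) + cos(-48.4°) cos(-22.8°) cos(26.25°) = 0.2898 + 0.5489 = 0.8387.
θ_z = arccos(0.8387) = 33.00°, so the elevation is 90° − 33.00° = 57.00°.

57.0°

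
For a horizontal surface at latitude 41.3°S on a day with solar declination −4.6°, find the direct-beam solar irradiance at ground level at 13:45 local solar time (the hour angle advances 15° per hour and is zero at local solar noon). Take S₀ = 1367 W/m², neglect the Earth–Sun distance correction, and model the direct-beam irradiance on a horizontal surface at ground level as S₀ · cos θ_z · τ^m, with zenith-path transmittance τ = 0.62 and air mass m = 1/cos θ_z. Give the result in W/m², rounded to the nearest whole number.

512 W/m²

Hour angle H = 15° × (13.75 − 12) = 26.25°.
With φ = -41.3°, δ = -4.6°, H = 26.25°: sin φ sin δ = 0.0529, cos φ cos δ cos H = 0.6716, so cos θ_z = 0.7245.
Air mass m = 1/cos θ_z = 1/0.7245 = 1.380; τ^m = 0.62^1.380 = 0.5170.
Surface direct beam = 1367 × 0.7245 × 0.5170 = 512.03 W/m².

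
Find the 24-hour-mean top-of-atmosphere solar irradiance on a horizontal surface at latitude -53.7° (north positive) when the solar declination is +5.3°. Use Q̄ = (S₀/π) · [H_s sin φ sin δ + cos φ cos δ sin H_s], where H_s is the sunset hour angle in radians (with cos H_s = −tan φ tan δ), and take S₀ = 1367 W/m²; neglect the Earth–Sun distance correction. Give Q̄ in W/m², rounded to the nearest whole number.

−tan φ tan δ = −(-1.3613)(0.0928) = 0.1263; H_s = arccos(0.1263) = 82.74°. In radians, H_s = 1.4441.
H_s sin φ sin δ = 1.4441 × -0.8059 × 0.0924 = -0.1075.
cos φ cos δ sin H_s = 0.5920 × 0.9957 × 0.9920 = 0.5847.
Q̄ = (1367/π) × (-0.1075 + 0.5847) = 435.13 × 0.4772 = 207.64 W/m².

208 W/m²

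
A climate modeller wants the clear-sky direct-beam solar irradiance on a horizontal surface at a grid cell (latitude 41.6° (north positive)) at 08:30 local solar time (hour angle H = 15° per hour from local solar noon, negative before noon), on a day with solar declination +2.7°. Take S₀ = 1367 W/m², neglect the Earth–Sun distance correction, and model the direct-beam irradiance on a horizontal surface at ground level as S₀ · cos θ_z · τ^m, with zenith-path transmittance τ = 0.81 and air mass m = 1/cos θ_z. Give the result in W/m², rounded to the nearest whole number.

Hour angle H = 15° × (8.5 − 12) = -52.50°.
With φ = 41.6°, δ = 2.7°, H = -52.50°: sin φ sin δ = 0.0313, cos φ cos δ cos H = 0.4547, so cos θ_z = 0.4860.
Air mass m = 1/cos θ_z = 1/0.4860 = 2.058; τ^m = 0.81^2.058 = 0.6481.
Surface direct beam = 1367 × 0.4860 × 0.6481 = 430.57 W/m².

431 W/m²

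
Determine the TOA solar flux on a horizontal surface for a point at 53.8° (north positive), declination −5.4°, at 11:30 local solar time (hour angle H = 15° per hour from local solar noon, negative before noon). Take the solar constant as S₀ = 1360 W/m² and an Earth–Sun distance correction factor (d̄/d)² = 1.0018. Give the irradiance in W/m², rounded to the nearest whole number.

Hour angle H = 15° × (11.5 − 12) = -7.50°.
cos θ_z = sin φ sin δ + cos φ cos δ cos H = (0.8070)(-0.0941) + (0.5906)(0.9956)(0.9914) = 0.5070.
Top-of-atmosphere irradiance = S₀ (d̄/d)² cos θ_z = 1360 × 1.0018 × 0.5070 = 690.76 W/m².

691 W/m²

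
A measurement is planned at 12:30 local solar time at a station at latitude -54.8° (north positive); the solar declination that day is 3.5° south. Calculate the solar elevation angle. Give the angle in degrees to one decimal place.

Hour angle H = 15° × (12.5 − 12) = 7.50°.
cos θ_z = sin φ sin δ + cos φ cos δ cos H = (-0.8171)(-0.0610) + (0.5764)(0.9981)(0.9914) = 0.6202.
θ_z = arccos(0.6202) = 51.67°, so the elevation is 90° − 51.67° = 38.33°.

38.3°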